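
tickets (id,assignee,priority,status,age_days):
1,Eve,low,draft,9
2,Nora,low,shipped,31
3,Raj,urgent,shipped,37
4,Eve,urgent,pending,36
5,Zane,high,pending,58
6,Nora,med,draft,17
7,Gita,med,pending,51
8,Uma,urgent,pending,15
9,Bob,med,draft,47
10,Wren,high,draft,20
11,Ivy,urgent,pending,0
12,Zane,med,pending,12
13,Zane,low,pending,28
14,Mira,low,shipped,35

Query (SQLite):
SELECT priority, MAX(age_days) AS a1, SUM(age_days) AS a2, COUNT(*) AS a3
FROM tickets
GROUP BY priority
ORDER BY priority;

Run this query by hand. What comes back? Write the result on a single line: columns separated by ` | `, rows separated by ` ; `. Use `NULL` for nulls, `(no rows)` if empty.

Group tickets by priority.
Per group compute: MAX(age_days), SUM(age_days), COUNT(*).
  high: ids {5, 10} → MAX(age_days)=58, SUM(age_days)=78, COUNT(*)=2
  low: ids {1, 2, 13, 14} → MAX(age_days)=35, SUM(age_days)=103, COUNT(*)=4
  med: ids {6, 7, 9, 12} → MAX(age_days)=51, SUM(age_days)=127, COUNT(*)=4
  urgent: ids {3, 4, 8, 11} → MAX(age_days)=37, SUM(age_days)=88, COUNT(*)=4

high | 58 | 78 | 2 ; low | 35 | 103 | 4 ; med | 51 | 127 | 4 ; urgent | 37 | 88 | 4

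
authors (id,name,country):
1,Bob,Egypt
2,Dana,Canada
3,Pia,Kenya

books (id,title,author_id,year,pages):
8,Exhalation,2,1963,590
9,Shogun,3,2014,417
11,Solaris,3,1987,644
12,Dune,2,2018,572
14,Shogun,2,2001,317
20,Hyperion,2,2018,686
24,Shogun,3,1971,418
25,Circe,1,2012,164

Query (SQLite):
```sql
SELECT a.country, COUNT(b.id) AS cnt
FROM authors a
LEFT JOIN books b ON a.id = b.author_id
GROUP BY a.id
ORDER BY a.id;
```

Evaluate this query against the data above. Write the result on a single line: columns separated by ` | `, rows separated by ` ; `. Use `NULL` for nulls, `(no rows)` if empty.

LEFT JOIN keeps every authors row; unmatched ones get NULL for books columns.
Group by authors.id and compute COUNT(b.id). COUNT(col) of an all-NULL group is 0.
  1: ids {25} → COUNT(b.id)=1
  2: ids {8, 12, 14, 20} → COUNT(b.id)=4
  3: ids {9, 11, 24} → COUNT(b.id)=3

Egypt | 1 ; Canada | 4 ; Kenya | 3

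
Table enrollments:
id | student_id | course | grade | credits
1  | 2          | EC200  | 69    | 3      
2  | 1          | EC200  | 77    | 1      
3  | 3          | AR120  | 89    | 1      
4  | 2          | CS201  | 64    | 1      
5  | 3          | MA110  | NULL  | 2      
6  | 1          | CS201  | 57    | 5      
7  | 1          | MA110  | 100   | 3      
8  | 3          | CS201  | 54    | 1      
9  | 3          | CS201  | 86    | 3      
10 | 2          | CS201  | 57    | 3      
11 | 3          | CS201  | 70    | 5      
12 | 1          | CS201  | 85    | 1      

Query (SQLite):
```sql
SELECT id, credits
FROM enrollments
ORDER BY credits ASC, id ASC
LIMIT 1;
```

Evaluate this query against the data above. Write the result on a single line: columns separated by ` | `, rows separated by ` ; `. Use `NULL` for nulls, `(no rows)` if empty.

2 | 1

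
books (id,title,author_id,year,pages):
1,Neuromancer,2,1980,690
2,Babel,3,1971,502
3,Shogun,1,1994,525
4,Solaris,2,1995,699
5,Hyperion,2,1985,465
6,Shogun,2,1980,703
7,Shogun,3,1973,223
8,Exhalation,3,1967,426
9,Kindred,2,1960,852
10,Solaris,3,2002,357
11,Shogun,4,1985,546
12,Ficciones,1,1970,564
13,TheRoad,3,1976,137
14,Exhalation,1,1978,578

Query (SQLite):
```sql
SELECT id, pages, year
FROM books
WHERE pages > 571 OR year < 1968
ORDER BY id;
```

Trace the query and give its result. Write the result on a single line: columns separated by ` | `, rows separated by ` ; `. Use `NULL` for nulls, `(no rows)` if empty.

1 | 690 | 1980 ; 4 | 699 | 1995 ; 6 | 703 | 1980 ; 8 | 426 | 1967 ; 9 | 852 | 1960 ; 14 | 578 | 1978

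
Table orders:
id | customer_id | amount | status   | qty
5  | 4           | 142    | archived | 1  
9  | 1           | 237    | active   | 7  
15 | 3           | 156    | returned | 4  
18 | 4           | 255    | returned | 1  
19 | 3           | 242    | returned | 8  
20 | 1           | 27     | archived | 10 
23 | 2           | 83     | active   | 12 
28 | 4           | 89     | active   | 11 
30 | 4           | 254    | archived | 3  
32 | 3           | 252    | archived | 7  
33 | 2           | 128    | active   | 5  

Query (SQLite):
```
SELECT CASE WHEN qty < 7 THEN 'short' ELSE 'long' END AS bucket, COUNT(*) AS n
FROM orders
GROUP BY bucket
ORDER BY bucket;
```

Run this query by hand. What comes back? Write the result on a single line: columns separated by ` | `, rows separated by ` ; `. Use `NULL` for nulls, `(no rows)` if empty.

Bucket rows by qty < 7 → 'short' else 'long'; count each bucket.

long | 6 ; short | 5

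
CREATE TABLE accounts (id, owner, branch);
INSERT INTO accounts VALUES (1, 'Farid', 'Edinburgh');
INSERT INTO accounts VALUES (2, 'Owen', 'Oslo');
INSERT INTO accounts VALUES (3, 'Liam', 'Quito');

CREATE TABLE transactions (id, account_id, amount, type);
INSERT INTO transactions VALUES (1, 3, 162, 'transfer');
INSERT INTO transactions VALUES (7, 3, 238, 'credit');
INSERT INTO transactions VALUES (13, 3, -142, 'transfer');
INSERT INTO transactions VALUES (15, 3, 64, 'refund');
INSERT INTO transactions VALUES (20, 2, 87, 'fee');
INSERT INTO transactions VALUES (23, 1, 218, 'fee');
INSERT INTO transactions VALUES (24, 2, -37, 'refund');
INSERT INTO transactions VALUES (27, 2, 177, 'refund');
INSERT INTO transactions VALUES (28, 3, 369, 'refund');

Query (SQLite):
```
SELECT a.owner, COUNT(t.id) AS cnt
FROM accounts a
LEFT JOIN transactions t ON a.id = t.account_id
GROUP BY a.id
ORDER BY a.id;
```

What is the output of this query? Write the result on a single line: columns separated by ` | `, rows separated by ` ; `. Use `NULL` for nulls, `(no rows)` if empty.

LEFT JOIN keeps every accounts row; unmatched ones get NULL for transactions columns.
Group by accounts.id and compute COUNT(t.id). COUNT(col) of an all-NULL group is 0.
  1: ids {23} → COUNT(t.id)=1
  2: ids {20, 24, 27} → COUNT(t.id)=3
  3: ids {1, 7, 13, 15, 28} → COUNT(t.id)=5

Farid | 1 ; Owen | 3 ; Liam | 5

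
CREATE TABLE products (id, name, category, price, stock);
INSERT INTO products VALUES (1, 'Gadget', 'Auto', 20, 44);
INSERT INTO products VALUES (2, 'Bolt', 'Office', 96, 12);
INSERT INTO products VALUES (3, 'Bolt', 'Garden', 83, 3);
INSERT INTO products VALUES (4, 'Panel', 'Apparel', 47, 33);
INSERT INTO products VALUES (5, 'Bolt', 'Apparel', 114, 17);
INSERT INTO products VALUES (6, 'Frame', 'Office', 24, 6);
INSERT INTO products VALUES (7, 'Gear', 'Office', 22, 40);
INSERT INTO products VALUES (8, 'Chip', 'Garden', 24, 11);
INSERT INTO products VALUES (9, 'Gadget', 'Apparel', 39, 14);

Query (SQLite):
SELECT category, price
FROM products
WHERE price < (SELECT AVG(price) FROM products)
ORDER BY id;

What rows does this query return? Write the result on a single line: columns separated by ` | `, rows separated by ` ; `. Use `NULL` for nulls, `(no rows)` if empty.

Auto | 20 ; Apparel | 47 ; Office | 24 ; Office | 22 ; Garden | 24 ; Apparel | 39

Scalar subquery: AVG(price) over all products rows = 52.111111 (≈; comparison uses full precision).
Keep rows where price < that value.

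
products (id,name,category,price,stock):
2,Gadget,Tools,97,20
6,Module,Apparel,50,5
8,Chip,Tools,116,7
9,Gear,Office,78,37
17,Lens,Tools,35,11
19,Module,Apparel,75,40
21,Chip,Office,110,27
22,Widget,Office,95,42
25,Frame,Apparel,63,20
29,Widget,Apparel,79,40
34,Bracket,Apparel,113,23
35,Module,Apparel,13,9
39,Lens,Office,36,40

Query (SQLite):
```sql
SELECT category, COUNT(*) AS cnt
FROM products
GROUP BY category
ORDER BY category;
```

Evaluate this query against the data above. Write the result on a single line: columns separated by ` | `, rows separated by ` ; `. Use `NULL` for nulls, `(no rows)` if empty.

Apparel | 6 ; Office | 4 ; Tools | 3

Partition products by category; compute COUNT(*) within each group.
  Apparel: ids {6, 19, 25, 29, 34, 35} → COUNT(*)=6
  Office: ids {9, 21, 22, 39} → COUNT(*)=4
  Tools: ids {2, 8, 17} → COUNT(*)=3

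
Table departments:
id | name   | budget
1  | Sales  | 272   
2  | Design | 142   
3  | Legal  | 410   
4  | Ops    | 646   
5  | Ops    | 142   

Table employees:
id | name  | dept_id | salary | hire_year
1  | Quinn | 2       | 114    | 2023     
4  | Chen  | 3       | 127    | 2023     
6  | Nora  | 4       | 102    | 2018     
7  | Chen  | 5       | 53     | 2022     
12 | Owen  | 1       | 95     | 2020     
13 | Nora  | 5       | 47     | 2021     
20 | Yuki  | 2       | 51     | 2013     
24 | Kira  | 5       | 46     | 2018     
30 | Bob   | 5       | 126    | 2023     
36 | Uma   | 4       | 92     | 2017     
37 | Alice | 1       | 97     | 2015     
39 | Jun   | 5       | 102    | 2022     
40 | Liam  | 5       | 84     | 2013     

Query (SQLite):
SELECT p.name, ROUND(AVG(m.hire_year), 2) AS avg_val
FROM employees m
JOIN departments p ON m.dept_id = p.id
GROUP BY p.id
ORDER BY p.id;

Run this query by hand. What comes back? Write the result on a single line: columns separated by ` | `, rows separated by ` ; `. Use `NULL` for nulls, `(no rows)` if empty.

Sales | 2017.5 ; Design | 2018 ; Legal | 2023 ; Ops | 2017.5 ; Ops | 2019.83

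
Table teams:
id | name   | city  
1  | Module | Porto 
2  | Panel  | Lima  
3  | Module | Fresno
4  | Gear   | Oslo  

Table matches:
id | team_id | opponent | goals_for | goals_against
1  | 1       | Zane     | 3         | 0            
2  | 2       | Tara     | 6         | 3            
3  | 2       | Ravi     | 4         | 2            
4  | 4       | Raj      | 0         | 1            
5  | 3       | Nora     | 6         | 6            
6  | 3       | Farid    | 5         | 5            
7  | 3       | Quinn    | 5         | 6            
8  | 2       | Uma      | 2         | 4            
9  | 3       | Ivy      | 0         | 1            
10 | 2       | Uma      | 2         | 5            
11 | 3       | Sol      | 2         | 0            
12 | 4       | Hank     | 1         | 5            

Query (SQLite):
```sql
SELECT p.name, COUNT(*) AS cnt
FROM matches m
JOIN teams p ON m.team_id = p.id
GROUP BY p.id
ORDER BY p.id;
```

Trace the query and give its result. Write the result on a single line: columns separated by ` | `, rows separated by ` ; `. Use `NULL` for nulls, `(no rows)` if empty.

Module | 1 ; Panel | 4 ; Module | 5 ; Gear | 2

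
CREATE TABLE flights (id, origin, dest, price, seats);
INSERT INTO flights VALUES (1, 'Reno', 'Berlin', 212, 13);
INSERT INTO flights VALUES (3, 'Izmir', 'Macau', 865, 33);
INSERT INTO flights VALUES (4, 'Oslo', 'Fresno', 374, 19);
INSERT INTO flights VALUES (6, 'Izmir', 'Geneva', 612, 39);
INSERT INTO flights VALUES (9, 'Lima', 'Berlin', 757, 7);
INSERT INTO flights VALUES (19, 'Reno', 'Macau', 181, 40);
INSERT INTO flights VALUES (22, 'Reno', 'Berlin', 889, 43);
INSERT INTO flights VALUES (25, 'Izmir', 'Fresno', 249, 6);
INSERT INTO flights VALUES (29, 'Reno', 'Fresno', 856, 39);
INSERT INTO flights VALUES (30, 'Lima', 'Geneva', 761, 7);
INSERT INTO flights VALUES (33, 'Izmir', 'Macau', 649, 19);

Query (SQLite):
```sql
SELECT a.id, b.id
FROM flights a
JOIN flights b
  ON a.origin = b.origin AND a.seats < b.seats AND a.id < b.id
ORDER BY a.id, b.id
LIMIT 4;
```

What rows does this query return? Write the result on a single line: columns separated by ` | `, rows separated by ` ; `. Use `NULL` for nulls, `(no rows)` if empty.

1 | 19 ; 1 | 22 ; 1 | 29 ; 3 | 6

Pairs (a,b) with same origin, a.seats < b.seats, a.id < b.id.
origin groups: Izmir:{3,6,25,33} Lima:{9,30} Oslo:{4} Reno:{1,19,22,29}
Ordered by (a.id, b.id); first 4.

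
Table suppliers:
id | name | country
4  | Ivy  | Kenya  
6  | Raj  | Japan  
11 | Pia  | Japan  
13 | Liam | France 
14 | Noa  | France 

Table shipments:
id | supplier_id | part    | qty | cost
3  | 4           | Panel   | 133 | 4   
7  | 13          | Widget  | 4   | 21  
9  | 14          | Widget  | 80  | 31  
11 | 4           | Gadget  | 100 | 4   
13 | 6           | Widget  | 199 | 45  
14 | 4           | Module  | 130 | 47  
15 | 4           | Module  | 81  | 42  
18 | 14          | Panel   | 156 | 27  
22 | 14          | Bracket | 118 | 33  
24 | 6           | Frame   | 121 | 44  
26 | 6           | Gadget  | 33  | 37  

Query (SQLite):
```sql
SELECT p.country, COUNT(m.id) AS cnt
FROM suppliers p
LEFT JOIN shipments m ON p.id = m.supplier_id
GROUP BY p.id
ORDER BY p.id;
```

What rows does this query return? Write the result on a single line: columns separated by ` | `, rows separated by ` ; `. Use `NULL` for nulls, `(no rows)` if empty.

Kenya | 4 ; Japan | 3 ; Japan | 0 ; France | 1 ; France | 3

LEFT JOIN keeps every suppliers row; unmatched ones get NULL for shipments columns.
Group by suppliers.id and compute COUNT(m.id). COUNT(col) of an all-NULL group is 0.
  4: ids {3, 11, 14, 15} → COUNT(m.id)=4
  6: ids {13, 24, 26} → COUNT(m.id)=3
  11: ids {—} → COUNT(m.id)=0
  13: ids {7} → COUNT(m.id)=1
  14: ids {9, 18, 22} → COUNT(m.id)=3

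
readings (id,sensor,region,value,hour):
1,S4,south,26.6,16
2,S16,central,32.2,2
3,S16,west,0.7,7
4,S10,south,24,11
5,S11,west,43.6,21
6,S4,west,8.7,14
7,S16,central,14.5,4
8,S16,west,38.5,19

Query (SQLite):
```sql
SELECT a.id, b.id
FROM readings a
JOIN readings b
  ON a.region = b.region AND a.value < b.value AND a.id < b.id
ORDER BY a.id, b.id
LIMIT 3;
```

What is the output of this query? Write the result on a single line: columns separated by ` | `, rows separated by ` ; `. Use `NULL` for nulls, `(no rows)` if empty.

Pairs (a,b) with same region, a.value < b.value, a.id < b.id.
region groups: central:{2,7} south:{1,4} west:{3,5,6,8}
Ordered by (a.id, b.id); first 3.

3 | 5 ; 3 | 6 ; 3 | 8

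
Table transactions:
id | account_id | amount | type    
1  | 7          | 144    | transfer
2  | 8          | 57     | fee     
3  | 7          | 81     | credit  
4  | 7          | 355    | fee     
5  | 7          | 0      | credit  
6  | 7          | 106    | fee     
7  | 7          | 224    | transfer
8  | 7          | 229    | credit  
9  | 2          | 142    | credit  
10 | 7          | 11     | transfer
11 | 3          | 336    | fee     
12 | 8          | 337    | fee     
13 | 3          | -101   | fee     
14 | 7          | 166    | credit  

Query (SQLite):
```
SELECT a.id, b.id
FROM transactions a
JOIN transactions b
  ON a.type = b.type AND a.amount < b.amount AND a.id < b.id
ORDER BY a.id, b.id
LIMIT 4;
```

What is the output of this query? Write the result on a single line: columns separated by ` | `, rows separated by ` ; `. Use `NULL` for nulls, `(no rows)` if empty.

Pairs (a,b) with same type, a.amount < b.amount, a.id < b.id.
type groups: credit:{3,5,8,9,14} fee:{2,4,6,11,12,13} transfer:{1,7,10}
Ordered by (a.id, b.id); first 4.

1 | 7 ; 2 | 4 ; 2 | 6 ; 2 | 11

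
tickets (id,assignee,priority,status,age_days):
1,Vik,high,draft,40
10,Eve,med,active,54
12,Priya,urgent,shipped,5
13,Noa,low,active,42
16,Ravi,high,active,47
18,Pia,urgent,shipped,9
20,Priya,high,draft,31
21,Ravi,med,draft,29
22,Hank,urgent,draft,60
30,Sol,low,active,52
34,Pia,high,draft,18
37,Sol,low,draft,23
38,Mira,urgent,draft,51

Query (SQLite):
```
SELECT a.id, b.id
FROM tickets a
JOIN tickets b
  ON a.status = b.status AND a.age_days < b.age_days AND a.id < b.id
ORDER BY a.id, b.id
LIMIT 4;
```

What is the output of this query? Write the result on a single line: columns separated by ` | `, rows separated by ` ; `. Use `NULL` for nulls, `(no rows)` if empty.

1 | 22 ; 1 | 38 ; 12 | 18 ; 13 | 16

Pairs (a,b) with same status, a.age_days < b.age_days, a.id < b.id.
status groups: active:{10,13,16,30} draft:{1,20,21,22,34,37,38} shipped:{12,18}
Ordered by (a.id, b.id); first 4.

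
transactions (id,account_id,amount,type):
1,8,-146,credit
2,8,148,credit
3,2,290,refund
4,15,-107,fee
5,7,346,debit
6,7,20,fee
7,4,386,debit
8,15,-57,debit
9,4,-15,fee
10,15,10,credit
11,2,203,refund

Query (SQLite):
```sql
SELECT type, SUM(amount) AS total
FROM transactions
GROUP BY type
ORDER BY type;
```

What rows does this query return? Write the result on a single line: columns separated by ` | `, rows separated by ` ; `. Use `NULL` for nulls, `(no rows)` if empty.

Partition transactions by type; compute SUM(amount) within each group.
  credit: ids {1, 2, 10} → SUM(amount)=12
  debit: ids {5, 7, 8} → SUM(amount)=675
  fee: ids {4, 6, 9} → SUM(amount)=-102
  refund: ids {3, 11} → SUM(amount)=493

credit | 12 ; debit | 675 ; fee | -102 ; refund | 493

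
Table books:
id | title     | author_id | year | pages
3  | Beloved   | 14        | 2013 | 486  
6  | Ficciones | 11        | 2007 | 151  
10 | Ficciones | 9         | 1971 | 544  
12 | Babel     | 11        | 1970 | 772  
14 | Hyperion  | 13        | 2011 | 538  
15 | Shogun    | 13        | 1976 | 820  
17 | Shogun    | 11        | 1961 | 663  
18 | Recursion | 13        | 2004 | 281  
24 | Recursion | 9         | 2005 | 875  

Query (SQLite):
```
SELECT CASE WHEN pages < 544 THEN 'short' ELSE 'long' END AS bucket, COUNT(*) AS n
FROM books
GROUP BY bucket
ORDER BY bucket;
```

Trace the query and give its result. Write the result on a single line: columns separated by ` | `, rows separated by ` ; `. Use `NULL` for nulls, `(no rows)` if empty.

long | 5 ; short | 4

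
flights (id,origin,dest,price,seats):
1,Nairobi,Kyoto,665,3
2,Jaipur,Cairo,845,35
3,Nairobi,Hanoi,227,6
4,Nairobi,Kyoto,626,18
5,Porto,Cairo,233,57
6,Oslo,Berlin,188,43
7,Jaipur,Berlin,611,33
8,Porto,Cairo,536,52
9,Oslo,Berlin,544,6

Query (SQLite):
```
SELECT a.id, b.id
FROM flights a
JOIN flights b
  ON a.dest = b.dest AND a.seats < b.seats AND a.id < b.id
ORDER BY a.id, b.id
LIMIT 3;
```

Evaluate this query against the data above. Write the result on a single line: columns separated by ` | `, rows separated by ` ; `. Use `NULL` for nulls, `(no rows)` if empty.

1 | 4 ; 2 | 5 ; 2 | 8

Pairs (a,b) with same dest, a.seats < b.seats, a.id < b.id.
dest groups: Berlin:{6,7,9} Cairo:{2,5,8} Hanoi:{3} Kyoto:{1,4}
Ordered by (a.id, b.id); first 3.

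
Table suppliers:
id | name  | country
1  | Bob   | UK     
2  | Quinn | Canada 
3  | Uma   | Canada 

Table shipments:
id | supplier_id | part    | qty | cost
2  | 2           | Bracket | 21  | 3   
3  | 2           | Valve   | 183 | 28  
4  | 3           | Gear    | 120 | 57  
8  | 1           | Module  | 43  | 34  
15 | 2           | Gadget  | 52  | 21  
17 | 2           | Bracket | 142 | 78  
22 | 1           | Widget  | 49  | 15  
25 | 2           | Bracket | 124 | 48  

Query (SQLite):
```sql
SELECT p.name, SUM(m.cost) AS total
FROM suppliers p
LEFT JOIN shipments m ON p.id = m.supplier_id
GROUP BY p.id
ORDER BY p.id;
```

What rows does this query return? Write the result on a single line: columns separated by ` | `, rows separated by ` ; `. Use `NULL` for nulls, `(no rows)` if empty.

LEFT JOIN keeps every suppliers row; unmatched ones get NULL for shipments columns.
Group by suppliers.id and compute SUM(m.cost). SUM over an all-NULL group is NULL.
  1: ids {8, 22} → SUM(m.cost)=49
  2: ids {2, 3, 15, 17, 25} → SUM(m.cost)=178
  3: ids {4} → SUM(m.cost)=57

Bob | 49 ; Quinn | 178 ; Uma | 57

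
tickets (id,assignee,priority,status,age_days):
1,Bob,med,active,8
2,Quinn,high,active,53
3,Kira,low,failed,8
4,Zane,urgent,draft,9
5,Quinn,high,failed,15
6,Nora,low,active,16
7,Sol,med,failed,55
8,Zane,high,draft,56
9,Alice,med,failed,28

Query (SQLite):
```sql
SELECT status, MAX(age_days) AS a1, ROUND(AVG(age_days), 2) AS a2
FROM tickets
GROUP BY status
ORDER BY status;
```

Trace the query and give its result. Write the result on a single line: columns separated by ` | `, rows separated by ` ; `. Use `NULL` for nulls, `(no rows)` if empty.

Group tickets by status.
Per group compute: MAX(age_days), ROUND(AVG(age_days), 2).
  active: ids {1, 2, 6} → MAX(age_days)=53, ROUND(AVG(age_days), 2)=25.67
  draft: ids {4, 8} → MAX(age_days)=56, ROUND(AVG(age_days), 2)=32.5
  failed: ids {3, 5, 7, 9} → MAX(age_days)=55, ROUND(AVG(age_days), 2)=26.5

active | 53 | 25.67 ; draft | 56 | 32.5 ; failed | 55 | 26.5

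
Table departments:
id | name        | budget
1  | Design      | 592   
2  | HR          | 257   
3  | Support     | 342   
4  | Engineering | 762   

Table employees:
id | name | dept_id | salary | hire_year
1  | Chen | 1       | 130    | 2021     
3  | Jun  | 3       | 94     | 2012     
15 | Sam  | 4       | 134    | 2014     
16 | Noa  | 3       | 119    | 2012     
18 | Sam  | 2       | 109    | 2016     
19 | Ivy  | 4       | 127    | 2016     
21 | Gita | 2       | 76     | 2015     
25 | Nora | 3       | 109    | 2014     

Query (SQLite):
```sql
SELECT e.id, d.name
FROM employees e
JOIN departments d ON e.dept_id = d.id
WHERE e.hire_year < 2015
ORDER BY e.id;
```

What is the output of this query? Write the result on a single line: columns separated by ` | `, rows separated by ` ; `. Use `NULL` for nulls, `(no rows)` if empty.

3 | Support ; 15 | Engineering ; 16 | Support ; 25 | Support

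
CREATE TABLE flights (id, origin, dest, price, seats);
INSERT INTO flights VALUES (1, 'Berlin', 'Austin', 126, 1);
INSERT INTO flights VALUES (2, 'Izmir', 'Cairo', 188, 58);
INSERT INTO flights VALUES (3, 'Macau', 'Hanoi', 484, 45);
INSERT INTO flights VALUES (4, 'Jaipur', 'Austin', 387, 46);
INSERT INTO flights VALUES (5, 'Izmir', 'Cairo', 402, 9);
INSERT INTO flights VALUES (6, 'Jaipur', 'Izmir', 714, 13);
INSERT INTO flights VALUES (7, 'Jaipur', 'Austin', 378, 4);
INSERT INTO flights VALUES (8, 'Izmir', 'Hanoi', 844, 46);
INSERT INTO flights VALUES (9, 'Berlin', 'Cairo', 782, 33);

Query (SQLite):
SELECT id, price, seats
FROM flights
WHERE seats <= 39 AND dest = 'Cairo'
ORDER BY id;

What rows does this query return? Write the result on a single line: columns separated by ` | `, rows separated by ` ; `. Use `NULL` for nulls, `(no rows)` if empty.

seats <= 39: ids {1, 5, 6, 7, 9}
dest = 'Cairo': ids {2, 5, 9}
Combine with AND.

5 | 402 | 9 ; 9 | 782 | 33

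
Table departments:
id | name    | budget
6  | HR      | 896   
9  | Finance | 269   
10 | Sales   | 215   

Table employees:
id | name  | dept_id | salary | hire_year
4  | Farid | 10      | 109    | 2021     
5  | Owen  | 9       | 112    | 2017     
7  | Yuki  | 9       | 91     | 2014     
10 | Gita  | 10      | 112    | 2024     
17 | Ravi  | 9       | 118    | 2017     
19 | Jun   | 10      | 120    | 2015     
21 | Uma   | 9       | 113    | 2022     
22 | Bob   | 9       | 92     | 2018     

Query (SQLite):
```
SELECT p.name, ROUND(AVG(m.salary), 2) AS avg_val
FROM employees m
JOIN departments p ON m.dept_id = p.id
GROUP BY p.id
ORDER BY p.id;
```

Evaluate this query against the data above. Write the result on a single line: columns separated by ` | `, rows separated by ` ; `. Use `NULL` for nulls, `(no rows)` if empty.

Finance | 105.2 ; Sales | 113.67

Join each employees row to its departments via dept_id.
Group joined rows by departments.id; compute ROUND(AVG(m.salary), 2) per group.
  9: ids {5, 7, 17, 21, 22} → ROUND(AVG(m.salary), 2)=105.2
  10: ids {4, 10, 19} → ROUND(AVG(m.salary), 2)=113.67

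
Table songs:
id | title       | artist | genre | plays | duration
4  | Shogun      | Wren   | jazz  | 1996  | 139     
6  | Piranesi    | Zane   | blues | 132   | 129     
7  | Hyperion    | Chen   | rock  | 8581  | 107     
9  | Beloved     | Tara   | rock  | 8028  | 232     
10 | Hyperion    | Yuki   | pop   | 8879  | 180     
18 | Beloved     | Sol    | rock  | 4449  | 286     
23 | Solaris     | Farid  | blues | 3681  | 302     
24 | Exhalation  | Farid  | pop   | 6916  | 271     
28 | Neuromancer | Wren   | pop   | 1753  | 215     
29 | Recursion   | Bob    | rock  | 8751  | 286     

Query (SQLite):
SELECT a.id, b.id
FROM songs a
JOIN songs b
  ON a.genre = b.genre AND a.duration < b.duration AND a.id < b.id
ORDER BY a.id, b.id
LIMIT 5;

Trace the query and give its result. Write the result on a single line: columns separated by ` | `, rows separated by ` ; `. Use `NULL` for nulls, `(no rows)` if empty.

Pairs (a,b) with same genre, a.duration < b.duration, a.id < b.id.
genre groups: blues:{6,23} jazz:{4} pop:{10,24,28} rock:{7,9,18,29}
Ordered by (a.id, b.id); first 5.

6 | 23 ; 7 | 9 ; 7 | 18 ; 7 | 29 ; 9 | 18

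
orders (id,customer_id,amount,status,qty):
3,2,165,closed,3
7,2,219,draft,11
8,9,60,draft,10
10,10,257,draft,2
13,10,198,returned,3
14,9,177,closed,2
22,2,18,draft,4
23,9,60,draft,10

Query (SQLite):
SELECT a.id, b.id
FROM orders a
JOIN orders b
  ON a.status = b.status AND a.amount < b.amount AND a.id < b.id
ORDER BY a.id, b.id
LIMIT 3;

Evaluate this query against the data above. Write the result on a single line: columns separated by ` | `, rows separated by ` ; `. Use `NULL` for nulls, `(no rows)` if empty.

Pairs (a,b) with same status, a.amount < b.amount, a.id < b.id.
status groups: closed:{3,14} draft:{7,8,10,22,23} returned:{13}
Ordered by (a.id, b.id); first 3.

3 | 14 ; 7 | 10 ; 8 | 10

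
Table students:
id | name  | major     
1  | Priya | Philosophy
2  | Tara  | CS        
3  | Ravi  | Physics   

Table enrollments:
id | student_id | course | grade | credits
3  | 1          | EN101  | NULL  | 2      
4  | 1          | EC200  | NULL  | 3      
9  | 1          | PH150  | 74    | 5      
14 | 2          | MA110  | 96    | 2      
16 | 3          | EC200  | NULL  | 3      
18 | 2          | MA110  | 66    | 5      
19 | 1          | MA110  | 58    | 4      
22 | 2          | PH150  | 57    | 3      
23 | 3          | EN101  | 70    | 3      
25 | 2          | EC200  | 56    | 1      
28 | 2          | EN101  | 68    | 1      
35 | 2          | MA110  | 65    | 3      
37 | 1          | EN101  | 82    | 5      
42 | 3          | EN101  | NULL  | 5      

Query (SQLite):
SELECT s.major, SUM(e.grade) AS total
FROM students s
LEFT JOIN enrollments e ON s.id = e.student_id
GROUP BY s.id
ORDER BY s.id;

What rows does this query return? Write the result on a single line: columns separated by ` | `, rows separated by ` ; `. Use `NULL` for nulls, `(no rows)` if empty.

Philosophy | 214 ; CS | 408 ; Physics | 70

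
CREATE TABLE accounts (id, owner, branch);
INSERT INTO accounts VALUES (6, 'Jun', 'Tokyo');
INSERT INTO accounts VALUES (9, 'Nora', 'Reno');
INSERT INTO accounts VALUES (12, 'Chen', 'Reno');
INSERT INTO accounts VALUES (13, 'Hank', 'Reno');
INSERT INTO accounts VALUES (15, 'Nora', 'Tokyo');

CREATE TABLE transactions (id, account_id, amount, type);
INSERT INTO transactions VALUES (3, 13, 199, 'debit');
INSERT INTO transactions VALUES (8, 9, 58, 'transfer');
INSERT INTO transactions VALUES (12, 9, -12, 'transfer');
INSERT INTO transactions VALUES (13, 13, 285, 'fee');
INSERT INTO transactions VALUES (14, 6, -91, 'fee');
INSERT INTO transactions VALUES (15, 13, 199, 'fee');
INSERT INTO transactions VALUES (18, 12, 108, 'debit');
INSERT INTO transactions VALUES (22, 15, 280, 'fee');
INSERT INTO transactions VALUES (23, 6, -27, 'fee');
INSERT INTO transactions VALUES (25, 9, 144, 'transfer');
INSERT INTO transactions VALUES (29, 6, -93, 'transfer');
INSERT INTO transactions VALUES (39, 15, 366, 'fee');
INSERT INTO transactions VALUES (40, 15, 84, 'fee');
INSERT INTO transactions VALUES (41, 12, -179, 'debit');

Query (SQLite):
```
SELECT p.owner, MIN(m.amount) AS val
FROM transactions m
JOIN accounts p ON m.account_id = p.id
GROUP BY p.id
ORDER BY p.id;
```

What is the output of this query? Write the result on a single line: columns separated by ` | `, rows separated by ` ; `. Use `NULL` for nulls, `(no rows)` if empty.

Join each transactions row to its accounts via account_id.
Group joined rows by accounts.id; compute MIN(m.amount) per group.
  6: ids {14, 23, 29} → MIN(m.amount)=-93
  9: ids {8, 12, 25} → MIN(m.amount)=-12
  12: ids {18, 41} → MIN(m.amount)=-179
  13: ids {3, 13, 15} → MIN(m.amount)=199
  15: ids {22, 39, 40} → MIN(m.amount)=84

Jun | -93 ; Nora | -12 ; Chen | -179 ; Hank | 199 ; Nora | 84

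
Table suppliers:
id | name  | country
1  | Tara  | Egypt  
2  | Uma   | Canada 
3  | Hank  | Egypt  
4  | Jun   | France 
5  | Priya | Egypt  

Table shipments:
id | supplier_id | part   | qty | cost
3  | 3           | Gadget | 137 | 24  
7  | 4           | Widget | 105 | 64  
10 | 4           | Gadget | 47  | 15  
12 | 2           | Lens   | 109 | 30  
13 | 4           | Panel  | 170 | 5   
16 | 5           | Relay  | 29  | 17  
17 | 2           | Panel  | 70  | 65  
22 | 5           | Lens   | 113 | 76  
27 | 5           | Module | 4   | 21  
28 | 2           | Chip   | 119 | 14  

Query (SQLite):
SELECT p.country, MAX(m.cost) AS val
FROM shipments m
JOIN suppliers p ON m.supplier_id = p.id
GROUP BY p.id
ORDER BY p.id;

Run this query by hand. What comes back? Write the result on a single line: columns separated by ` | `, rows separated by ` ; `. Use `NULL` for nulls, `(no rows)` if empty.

Join each shipments row to its suppliers via supplier_id.
Group joined rows by suppliers.id; compute MAX(m.cost) per group.
  2: ids {12, 17, 28} → MAX(m.cost)=65
  3: ids {3} → MAX(m.cost)=24
  4: ids {7, 10, 13} → MAX(m.cost)=64
  5: ids {16, 22, 27} → MAX(m.cost)=76

Canada | 65 ; Egypt | 24 ; France | 64 ; Egypt | 76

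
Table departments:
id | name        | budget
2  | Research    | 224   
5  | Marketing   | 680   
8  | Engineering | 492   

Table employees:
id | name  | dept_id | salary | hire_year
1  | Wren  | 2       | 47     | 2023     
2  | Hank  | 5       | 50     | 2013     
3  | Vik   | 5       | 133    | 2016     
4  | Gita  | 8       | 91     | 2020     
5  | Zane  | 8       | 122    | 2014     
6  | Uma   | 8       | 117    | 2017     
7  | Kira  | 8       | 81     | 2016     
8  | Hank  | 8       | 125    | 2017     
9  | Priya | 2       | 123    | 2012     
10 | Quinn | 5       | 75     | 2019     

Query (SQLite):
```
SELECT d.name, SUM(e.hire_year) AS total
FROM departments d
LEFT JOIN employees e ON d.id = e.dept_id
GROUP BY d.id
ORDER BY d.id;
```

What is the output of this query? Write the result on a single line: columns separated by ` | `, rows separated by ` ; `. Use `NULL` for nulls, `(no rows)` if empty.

Research | 4035 ; Marketing | 6048 ; Engineering | 10084

LEFT JOIN keeps every departments row; unmatched ones get NULL for employees columns.
Group by departments.id and compute SUM(e.hire_year). SUM over an all-NULL group is NULL.
  2: ids {1, 9} → SUM(e.hire_year)=4035
  5: ids {2, 3, 10} → SUM(e.hire_year)=6048
  8: ids {4, 5, 6, 7, 8} → SUM(e.hire_year)=10084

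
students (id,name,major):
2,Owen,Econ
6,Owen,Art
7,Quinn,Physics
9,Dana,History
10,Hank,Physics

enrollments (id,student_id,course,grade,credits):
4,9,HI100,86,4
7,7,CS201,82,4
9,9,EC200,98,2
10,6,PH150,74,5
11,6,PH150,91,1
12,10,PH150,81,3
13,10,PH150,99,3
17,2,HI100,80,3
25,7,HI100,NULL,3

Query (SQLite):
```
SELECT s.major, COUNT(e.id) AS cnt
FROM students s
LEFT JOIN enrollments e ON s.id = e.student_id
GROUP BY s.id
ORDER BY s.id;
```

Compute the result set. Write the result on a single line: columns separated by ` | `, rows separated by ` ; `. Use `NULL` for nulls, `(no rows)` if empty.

LEFT JOIN keeps every students row; unmatched ones get NULL for enrollments columns.
Group by students.id and compute COUNT(e.id). COUNT(col) of an all-NULL group is 0.
  2: ids {17} → COUNT(e.id)=1
  6: ids {10, 11} → COUNT(e.id)=2
  7: ids {7, 25} → COUNT(e.id)=2
  9: ids {4, 9} → COUNT(e.id)=2
  10: ids {12, 13} → COUNT(e.id)=2

Econ | 1 ; Art | 2 ; Physics | 2 ; History | 2 ; Physics | 2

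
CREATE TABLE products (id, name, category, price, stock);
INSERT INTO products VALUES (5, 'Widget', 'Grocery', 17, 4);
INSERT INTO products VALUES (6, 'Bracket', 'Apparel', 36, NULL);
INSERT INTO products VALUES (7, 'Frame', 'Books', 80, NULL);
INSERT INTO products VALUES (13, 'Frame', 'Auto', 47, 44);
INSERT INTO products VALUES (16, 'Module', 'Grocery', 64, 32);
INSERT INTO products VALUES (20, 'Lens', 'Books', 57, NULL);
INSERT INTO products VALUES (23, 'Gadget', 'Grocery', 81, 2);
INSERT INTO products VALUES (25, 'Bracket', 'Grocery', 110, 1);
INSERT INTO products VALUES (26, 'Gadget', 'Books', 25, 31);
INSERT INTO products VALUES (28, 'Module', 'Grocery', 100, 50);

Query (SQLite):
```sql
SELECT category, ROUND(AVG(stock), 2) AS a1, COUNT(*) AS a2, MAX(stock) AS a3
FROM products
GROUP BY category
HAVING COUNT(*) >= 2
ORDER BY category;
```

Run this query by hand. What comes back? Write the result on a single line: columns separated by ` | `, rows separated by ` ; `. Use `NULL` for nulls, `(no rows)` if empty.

Books | 31 | 3 | 31 ; Grocery | 17.8 | 5 | 50

Group products by category.
Per group compute: ROUND(AVG(stock), 2), COUNT(*), MAX(stock).
HAVING: drop groups with fewer than 2 rows.
  Apparel: ids {6} → ROUND(AVG(stock), 2)=NULL, COUNT(*)=1, MAX(stock)=NULL
  Auto: ids {13} → ROUND(AVG(stock), 2)=44, COUNT(*)=1, MAX(stock)=44
  Books: ids {7, 20, 26} → ROUND(AVG(stock), 2)=31, COUNT(*)=3, MAX(stock)=31
  Grocery: ids {5, 16, 23, 25, 28} → ROUND(AVG(stock), 2)=17.8, COUNT(*)=5, MAX(stock)=50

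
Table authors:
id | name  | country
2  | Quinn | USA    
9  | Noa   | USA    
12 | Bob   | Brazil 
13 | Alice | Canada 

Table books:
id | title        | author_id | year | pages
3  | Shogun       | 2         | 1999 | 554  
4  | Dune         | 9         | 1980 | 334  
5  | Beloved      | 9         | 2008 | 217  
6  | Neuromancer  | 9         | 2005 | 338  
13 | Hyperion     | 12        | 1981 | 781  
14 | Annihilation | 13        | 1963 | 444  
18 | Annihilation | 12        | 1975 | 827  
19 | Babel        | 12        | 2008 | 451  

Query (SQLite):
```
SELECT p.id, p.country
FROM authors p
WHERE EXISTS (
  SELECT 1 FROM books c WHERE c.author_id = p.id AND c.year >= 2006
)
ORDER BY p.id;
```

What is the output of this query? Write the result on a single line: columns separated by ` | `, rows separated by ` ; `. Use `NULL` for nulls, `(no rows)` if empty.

9 | USA ; 12 | Brazil

For each authors row, check whether any books with matching author_id has year >= 2006.
Keep rows where that is true.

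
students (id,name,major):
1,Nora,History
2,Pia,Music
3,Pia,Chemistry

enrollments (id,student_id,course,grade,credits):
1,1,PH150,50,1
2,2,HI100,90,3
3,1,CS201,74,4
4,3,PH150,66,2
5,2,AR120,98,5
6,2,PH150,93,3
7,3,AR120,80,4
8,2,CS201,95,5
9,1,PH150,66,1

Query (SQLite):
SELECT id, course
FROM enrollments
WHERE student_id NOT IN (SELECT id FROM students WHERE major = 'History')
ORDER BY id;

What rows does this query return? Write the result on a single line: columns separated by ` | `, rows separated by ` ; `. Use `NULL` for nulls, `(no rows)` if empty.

2 | HI100 ; 4 | PH150 ; 5 | AR120 ; 6 | PH150 ; 7 | AR120 ; 8 | CS201

Inner query: students.id where major = 'History'.
Outer: keep enrollments rows whose student_id is not in that set.
Inner query → {1}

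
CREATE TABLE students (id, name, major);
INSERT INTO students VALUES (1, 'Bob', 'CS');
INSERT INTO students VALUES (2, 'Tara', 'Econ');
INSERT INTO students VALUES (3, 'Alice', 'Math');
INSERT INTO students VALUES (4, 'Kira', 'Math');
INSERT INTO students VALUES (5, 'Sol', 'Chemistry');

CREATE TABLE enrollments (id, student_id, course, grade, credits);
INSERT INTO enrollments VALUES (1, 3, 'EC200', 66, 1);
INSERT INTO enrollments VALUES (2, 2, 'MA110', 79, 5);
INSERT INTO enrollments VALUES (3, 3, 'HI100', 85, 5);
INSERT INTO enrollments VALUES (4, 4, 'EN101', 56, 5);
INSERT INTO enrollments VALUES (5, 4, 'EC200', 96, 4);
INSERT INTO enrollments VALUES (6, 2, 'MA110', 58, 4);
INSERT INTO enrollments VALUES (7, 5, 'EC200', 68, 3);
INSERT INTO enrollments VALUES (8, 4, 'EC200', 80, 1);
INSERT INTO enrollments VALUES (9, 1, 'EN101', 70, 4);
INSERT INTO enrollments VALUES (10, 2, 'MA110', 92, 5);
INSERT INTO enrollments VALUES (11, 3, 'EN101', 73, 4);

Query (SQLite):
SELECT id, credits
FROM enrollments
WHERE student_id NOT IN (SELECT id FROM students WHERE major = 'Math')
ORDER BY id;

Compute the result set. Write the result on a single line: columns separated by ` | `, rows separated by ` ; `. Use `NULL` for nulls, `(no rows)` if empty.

Inner query: students.id where major = 'Math'.
Outer: keep enrollments rows whose student_id is not in that set.
Inner query → {3, 4}

2 | 5 ; 6 | 4 ; 7 | 3 ; 9 | 4 ; 10 | 5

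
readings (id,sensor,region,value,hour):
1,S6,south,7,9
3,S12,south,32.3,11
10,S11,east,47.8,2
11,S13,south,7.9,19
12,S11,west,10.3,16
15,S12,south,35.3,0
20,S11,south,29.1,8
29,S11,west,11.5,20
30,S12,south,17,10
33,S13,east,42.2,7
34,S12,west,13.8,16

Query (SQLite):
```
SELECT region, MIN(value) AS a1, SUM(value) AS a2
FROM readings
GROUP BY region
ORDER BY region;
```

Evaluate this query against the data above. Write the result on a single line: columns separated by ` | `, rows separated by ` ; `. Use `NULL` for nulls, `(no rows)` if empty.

Group readings by region.
Per group compute: MIN(value), SUM(value).
  east: ids {10, 33} → MIN(value)=42.2, SUM(value)=90
  south: ids {1, 3, 11, 15, 20, 30} → MIN(value)=7, SUM(value)=128.6
  west: ids {12, 29, 34} → MIN(value)=10.3, SUM(value)=35.6

east | 42.2 | 90 ; south | 7 | 128.6 ; west | 10.3 | 35.6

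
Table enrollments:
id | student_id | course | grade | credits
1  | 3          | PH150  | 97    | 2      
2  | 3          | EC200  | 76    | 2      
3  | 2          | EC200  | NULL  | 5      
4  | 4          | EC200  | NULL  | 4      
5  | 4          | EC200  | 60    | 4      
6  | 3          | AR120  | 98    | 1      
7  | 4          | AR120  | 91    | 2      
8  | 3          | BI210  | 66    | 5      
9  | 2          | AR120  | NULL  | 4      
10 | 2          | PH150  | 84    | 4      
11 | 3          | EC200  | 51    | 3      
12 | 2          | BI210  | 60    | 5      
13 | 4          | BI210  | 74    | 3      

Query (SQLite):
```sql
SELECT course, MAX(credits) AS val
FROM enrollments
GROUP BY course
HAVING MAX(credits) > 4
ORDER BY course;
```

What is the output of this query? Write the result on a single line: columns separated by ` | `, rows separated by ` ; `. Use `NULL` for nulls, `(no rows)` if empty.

BI210 | 5 ; EC200 | 5

Partition enrollments by course; compute MAX(credits) within each group.
HAVING: keep groups where MAX(credits) > 4.
  AR120: ids {6, 7, 9} → MAX(credits)=4
  BI210: ids {8, 12, 13} → MAX(credits)=5
  EC200: ids {2, 3, 4, 5, 11} → MAX(credits)=5
  PH150: ids {1, 10} → MAX(credits)=4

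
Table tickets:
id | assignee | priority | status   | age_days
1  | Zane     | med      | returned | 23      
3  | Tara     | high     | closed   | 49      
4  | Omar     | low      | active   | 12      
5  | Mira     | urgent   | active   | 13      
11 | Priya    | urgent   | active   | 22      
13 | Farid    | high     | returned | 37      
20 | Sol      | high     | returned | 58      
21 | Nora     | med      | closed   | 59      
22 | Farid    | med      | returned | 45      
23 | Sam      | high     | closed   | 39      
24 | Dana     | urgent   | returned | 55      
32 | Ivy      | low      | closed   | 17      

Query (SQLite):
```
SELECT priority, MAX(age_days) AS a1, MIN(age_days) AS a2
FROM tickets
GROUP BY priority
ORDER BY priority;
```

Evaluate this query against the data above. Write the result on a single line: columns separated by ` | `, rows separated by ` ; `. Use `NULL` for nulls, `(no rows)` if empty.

Group tickets by priority.
Per group compute: MAX(age_days), MIN(age_days).
  high: ids {3, 13, 20, 23} → MAX(age_days)=58, MIN(age_days)=37
  low: ids {4, 32} → MAX(age_days)=17, MIN(age_days)=12
  med: ids {1, 21, 22} → MAX(age_days)=59, MIN(age_days)=23
  urgent: ids {5, 11, 24} → MAX(age_days)=55, MIN(age_days)=13

high | 58 | 37 ; low | 17 | 12 ; med | 59 | 23 ; urgent | 55 | 13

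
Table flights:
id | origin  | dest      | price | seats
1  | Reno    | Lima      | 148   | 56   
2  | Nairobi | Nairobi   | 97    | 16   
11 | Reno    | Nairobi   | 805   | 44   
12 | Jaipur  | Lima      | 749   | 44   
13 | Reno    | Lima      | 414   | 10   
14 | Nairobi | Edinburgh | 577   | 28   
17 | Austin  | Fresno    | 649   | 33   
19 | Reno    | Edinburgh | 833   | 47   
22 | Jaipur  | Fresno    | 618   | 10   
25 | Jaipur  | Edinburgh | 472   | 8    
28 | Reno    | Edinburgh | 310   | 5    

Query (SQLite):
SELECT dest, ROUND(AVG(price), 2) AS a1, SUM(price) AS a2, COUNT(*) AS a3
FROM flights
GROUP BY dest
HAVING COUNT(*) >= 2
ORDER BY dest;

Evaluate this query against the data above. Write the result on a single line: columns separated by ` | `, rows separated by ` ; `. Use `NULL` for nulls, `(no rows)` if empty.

Edinburgh | 548 | 2192 | 4 ; Fresno | 633.5 | 1267 | 2 ; Lima | 437 | 1311 | 3 ; Nairobi | 451 | 902 | 2

Group flights by dest.
Per group compute: ROUND(AVG(price), 2), SUM(price), COUNT(*).
HAVING: drop groups with fewer than 2 rows.
  Edinburgh: ids {14, 19, 25, 28} → ROUND(AVG(price), 2)=548, SUM(price)=2192, COUNT(*)=4
  Fresno: ids {17, 22} → ROUND(AVG(price), 2)=633.5, SUM(price)=1267, COUNT(*)=2
  Lima: ids {1, 12, 13} → ROUND(AVG(price), 2)=437, SUM(price)=1311, COUNT(*)=3
  Nairobi: ids {2, 11} → ROUND(AVG(price), 2)=451, SUM(price)=902, COUNT(*)=2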